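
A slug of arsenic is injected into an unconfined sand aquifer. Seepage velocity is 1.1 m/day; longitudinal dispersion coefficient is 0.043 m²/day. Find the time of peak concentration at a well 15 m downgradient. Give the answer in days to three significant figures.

13.6 days

For the 1D instantaneous-source solution, setting ∂C/∂t = 0 at fixed x gives v²t² + 2Dt − x² = 0, so t = (√(D² + v²x²) − D)/v².
√(D² + v²x²) = √(0.043² + 1.1² × 15²) = 16.50; v² = 1.21.
t = (16.50 − 0.043)/1.21 = 13.6 days (vs. the pure-advection estimate x/v = 13.6 d).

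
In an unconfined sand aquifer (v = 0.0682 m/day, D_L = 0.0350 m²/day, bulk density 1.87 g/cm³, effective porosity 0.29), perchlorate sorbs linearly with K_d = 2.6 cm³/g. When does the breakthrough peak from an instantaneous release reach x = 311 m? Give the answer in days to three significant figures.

80900 days

Retardation factor R = 1 + ρ_b·K_d/n = 1 + 1.87 × 2.6/0.29 = 17.77.
Sorption retards both mechanisms: v_R = v/R = 0.003838 m/day, D_R = D/R = 0.001970 m²/day.
Peak time from v_R²t² + 2D_R t − x² = 0: t = (√(D_R² + v_R²x²) − D_R)/v_R².
√(D_R² + v_R²x²) = √(0.001970² + 0.003838² × 311²) = 1.194; v_R² = 1.473e-05.
t = (1.194 − 0.001970)/1.473e-05 = 80900 days.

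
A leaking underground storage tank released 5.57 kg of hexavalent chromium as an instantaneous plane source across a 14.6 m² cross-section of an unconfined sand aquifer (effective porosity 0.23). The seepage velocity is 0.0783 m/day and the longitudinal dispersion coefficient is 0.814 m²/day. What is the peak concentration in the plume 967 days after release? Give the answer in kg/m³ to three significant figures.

0.0167 kg/m³

The peak of an instantaneous 1D plume sits at x = vt; there the Gaussian factor is 1 and C_max = M/(n_e·A·√(4πDt)), where n_e·A is the pore area the mass is dissolved in.
√(4πDt) = √(4π × 0.814 × 967) = 99.46 m, so C_max = 5.57/(0.23 × 14.6 × 99.46) = 0.0167 kg/m³.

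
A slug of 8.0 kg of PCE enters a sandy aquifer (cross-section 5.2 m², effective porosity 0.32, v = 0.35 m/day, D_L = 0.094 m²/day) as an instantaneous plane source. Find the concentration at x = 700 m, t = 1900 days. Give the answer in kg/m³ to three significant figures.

For an instantaneous plane source, C(x,t) = M/(n_e·A·√(4πDt)) · exp(−(x−vt)²/(4Dt)), with n_e·A the pore (flow) area.
Plume center vt = 0.35 × 1900 = 665 m, so the well at 700 m is 35 m downgradient of the peak.
√(4πDt) = 47.37 m, giving peak height M/(n_e·A·√(4πDt)) = 8.0/(0.32 × 5.2 × 47.37) = 0.1015 kg/m³.
(x−vt)²/(4Dt) = (35)²/(4 × 0.094 × 1900) = 1.715; exp(−1.715) = 0.1800.
C = 0.1015 × 0.1800 = 0.0183 kg/m³.

0.0183 kg/m³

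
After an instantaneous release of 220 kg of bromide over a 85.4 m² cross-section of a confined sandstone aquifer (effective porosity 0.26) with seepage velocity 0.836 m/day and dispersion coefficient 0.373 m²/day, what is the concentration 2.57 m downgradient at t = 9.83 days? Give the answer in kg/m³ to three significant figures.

0.166 kg/m³

For an instantaneous plane source, C(x,t) = M/(n_e·A·√(4πDt)) · exp(−(x−vt)²/(4Dt)), with n_e·A the pore (flow) area.
Plume center vt = 0.836 × 9.83 = 8.21788 m, so the well at 2.57 m is 5.64788 m upgradient of the peak.
√(4πDt) = 6.788 m, giving peak height M/(n_e·A·√(4πDt)) = 220/(0.26 × 85.4 × 6.788) = 1.460 kg/m³.
(x−vt)²/(4Dt) = (-5.64788)²/(4 × 0.373 × 9.83) = 2.175; exp(−2.175) = 0.1136.
C = 1.460 × 0.1136 = 0.166 kg/m³.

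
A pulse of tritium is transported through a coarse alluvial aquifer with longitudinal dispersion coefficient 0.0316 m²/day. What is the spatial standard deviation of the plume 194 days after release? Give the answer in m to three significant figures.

3.50 m

Dispersive spreading gives a Gaussian with σ² = 2Dt; advection only shifts the center.
σ = √(2 × 0.0316 × 194) = 3.50 m.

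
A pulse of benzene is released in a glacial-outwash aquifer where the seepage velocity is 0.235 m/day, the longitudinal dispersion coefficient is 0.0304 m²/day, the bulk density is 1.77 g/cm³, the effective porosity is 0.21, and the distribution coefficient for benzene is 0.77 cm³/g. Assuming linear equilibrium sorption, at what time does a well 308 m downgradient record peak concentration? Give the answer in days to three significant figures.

9810 days

Retardation factor R = 1 + ρ_b·K_d/n = 1 + 1.77 × 0.77/0.21 = 7.490.
Sorption retards both mechanisms: v_R = v/R = 0.03138 m/day, D_R = D/R = 0.004059 m²/day.
Peak time from v_R²t² + 2D_R t − x² = 0: t = (√(D_R² + v_R²x²) − D_R)/v_R².
√(D_R² + v_R²x²) = √(0.004059² + 0.03138² × 308²) = 9.665; v_R² = 0.0009847.
t = (9.665 − 0.004059)/0.0009847 = 9810 days.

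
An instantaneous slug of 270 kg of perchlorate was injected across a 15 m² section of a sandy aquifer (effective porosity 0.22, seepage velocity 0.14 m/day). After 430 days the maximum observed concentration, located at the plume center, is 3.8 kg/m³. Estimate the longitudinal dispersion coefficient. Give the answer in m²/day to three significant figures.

At the plume center C_max = M/(n_e·A·√(4πDt)), so D = M²/(4πt·(n_e·A·C_max)²).
n_e·A·C_max = 0.22 × 15 × 3.8 = 12.54 kg/m.
D = 270²/(4π × 430 × 12.54²) = 0.0858 m²/day.

0.0858 m²/day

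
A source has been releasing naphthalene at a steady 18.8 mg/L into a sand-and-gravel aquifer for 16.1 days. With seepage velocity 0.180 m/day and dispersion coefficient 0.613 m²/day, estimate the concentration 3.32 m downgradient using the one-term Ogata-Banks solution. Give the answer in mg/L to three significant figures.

8.69 mg/L

For a continuous step input, C/C₀ ≈ ½·erfc((x−vt)/(2√(Dt))).
vt = 0.180 × 16.1 = 2.898 m and 2√(Dt) = 2√(0.613 × 16.1) = 6.283 m.
Argument (x−vt)/(2√(Dt)) = (3.32 − 2.898)/6.283 = 0.06717; ½·erfc(0.06717) = 0.4622.
C = 18.8 × 0.4622 = 8.69 mg/L.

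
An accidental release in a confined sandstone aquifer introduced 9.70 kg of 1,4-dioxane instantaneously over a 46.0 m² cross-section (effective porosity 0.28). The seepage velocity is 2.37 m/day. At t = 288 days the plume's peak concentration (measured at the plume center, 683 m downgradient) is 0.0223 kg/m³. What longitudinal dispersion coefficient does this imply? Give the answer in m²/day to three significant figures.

At the plume center C_max = M/(n_e·A·√(4πDt)), so D = M²/(4πt·(n_e·A·C_max)²).
n_e·A·C_max = 0.28 × 46.0 × 0.0223 = 0.2872 kg/m.
D = 9.70²/(4π × 288 × 0.2872²) = 0.315 m²/day.

0.315 m²/day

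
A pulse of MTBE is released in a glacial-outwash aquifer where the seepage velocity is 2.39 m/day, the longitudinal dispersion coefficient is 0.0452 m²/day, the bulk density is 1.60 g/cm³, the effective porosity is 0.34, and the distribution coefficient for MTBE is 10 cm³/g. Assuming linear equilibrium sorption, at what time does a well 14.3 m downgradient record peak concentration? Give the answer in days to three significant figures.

287 days

Retardation factor R = 1 + ρ_b·K_d/n = 1 + 1.60 × 10/0.34 = 48.06.
Sorption retards both mechanisms: v_R = v/R = 0.04973 m/day, D_R = D/R = 0.0009405 m²/day.
Peak time from v_R²t² + 2D_R t − x² = 0: t = (√(D_R² + v_R²x²) − D_R)/v_R².
√(D_R² + v_R²x²) = √(0.0009405² + 0.04973² × 14.3²) = 0.7111; v_R² = 0.002473.
t = (0.7111 − 0.0009405)/0.002473 = 287 days.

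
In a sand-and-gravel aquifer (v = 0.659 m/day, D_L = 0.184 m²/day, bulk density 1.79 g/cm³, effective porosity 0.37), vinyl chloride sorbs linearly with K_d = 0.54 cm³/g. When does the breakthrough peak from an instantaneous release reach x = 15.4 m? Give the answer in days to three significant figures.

Retardation factor R = 1 + ρ_b·K_d/n = 1 + 1.79 × 0.54/0.37 = 3.612.
Sorption retards both mechanisms: v_R = v/R = 0.1824 m/day, D_R = D/R = 0.05094 m²/day.
Peak time from v_R²t² + 2D_R t − x² = 0: t = (√(D_R² + v_R²x²) − D_R)/v_R².
√(D_R² + v_R²x²) = √(0.05094² + 0.1824² × 15.4²) = 2.809; v_R² = 0.03327.
t = (2.809 − 0.05094)/0.03327 = 82.9 days.

82.9 days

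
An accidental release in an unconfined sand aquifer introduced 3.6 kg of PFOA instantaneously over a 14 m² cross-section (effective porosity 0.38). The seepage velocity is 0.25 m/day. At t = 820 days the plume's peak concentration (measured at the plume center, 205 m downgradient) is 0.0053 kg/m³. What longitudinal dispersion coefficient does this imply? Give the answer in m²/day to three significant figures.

At the plume center C_max = M/(n_e·A·√(4πDt)), so D = M²/(4πt·(n_e·A·C_max)²).
n_e·A·C_max = 0.38 × 14 × 0.0053 = 0.02820 kg/m.
D = 3.6²/(4π × 820 × 0.02820²) = 1.58 m²/day.

1.58 m²/day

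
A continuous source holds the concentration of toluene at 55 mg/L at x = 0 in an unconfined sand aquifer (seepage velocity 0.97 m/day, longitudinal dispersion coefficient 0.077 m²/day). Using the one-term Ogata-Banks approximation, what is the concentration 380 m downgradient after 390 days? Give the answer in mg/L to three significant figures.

22.7 mg/L

For a continuous step input, C/C₀ ≈ ½·erfc((x−vt)/(2√(Dt))).
vt = 0.97 × 390 = 378.3 m and 2√(Dt) = 2√(0.077 × 390) = 10.96 m.
Argument (x−vt)/(2√(Dt)) = (380 − 378.3)/10.96 = 0.1551; ½·erfc(0.1551) = 0.4132.
C = 55 × 0.4132 = 22.7 mg/L.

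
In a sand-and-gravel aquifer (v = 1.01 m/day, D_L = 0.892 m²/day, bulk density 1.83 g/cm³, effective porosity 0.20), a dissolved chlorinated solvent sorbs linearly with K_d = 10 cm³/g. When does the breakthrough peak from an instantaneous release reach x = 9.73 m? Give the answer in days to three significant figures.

Retardation factor R = 1 + ρ_b·K_d/n = 1 + 1.83 × 10/0.20 = 92.50.
Sorption retards both mechanisms: v_R = v/R = 0.01092 m/day, D_R = D/R = 0.009643 m²/day.
Peak time from v_R²t² + 2D_R t − x² = 0: t = (√(D_R² + v_R²x²) − D_R)/v_R².
√(D_R² + v_R²x²) = √(0.009643² + 0.01092² × 9.73²) = 0.1067; v_R² = 0.0001192.
t = (0.1067 − 0.009643)/0.0001192 = 814 days.

814 days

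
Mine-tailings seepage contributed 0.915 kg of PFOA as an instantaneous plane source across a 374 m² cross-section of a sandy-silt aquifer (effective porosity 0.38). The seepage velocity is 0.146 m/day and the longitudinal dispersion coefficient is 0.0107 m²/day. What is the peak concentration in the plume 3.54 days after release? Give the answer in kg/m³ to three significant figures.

0.00933 kg/m³

The peak of an instantaneous 1D plume sits at x = vt; there the Gaussian factor is 1 and C_max = M/(n_e·A·√(4πDt)), where n_e·A is the pore area the mass is dissolved in.
√(4πDt) = √(4π × 0.0107 × 3.54) = 0.6899 m, so C_max = 0.915/(0.38 × 374 × 0.6899) = 0.00933 kg/m³.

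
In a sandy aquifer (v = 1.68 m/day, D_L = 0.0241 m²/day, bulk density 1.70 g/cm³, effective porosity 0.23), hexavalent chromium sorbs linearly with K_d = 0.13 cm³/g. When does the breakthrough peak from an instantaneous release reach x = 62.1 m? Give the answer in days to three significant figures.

Retardation factor R = 1 + ρ_b·K_d/n = 1 + 1.70 × 0.13/0.23 = 1.961.
Sorption retards both mechanisms: v_R = v/R = 0.8567 m/day, D_R = D/R = 0.01229 m²/day.
Peak time from v_R²t² + 2D_R t − x² = 0: t = (√(D_R² + v_R²x²) − D_R)/v_R².
√(D_R² + v_R²x²) = √(0.01229² + 0.8567² × 62.1²) = 53.20; v_R² = 0.7339.
t = (53.20 − 0.01229)/0.7339 = 72.5 days.

72.5 days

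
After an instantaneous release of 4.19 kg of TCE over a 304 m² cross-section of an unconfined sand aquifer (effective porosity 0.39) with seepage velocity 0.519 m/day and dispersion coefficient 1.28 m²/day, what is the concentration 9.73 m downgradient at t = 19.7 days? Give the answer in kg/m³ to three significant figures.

For an instantaneous plane source, C(x,t) = M/(n_e·A·√(4πDt)) · exp(−(x−vt)²/(4Dt)), with n_e·A the pore (flow) area.
Plume center vt = 0.519 × 19.7 = 10.2243 m, so the well at 9.73 m is 0.4943 m upgradient of the peak.
√(4πDt) = 17.80 m, giving peak height M/(n_e·A·√(4πDt)) = 4.19/(0.39 × 304 × 17.80) = 0.001985 kg/m³.
(x−vt)²/(4Dt) = (-0.4943)²/(4 × 1.28 × 19.7) = 0.002422; exp(−0.002422) = 0.9976.
C = 0.001985 × 0.9976 = 0.00198 kg/m³.

0.00198 kg/m³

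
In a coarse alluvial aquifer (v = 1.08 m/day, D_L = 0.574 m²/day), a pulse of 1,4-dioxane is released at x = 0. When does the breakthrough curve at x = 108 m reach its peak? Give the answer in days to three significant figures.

For the 1D instantaneous-source solution, setting ∂C/∂t = 0 at fixed x gives v²t² + 2Dt − x² = 0, so t = (√(D² + v²x²) − D)/v².
√(D² + v²x²) = √(0.574² + 1.08² × 108²) = 116.6; v² = 1.1664.
t = (116.6 − 0.574)/1.1664 = 99.5 days (vs. the pure-advection estimate x/v = 100 d).

99.5 days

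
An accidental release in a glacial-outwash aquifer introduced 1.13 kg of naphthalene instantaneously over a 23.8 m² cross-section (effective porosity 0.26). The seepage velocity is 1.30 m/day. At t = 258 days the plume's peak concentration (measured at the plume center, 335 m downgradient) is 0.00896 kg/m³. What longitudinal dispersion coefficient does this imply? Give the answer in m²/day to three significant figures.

0.128 m²/day

At the plume center C_max = M/(n_e·A·√(4πDt)), so D = M²/(4πt·(n_e·A·C_max)²).
n_e·A·C_max = 0.26 × 23.8 × 0.00896 = 0.05544 kg/m.
D = 1.13²/(4π × 258 × 0.05544²) = 0.128 m²/day.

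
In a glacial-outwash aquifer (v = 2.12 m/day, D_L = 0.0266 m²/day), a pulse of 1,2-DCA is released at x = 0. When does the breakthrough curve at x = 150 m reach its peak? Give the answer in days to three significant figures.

For the 1D instantaneous-source solution, setting ∂C/∂t = 0 at fixed x gives v²t² + 2Dt − x² = 0, so t = (√(D² + v²x²) − D)/v².
√(D² + v²x²) = √(0.0266² + 2.12² × 150²) = 318.0; v² = 4.4944.
t = (318.0 − 0.0266)/4.4944 = 70.7 days (vs. the pure-advection estimate x/v = 70.8 d).

70.7 days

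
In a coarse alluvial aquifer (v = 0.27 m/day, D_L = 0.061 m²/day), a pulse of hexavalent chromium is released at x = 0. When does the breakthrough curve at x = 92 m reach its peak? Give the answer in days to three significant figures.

For the 1D instantaneous-source solution, setting ∂C/∂t = 0 at fixed x gives v²t² + 2Dt − x² = 0, so t = (√(D² + v²x²) − D)/v².
√(D² + v²x²) = √(0.061² + 0.27² × 92²) = 24.84; v² = 0.0729.
t = (24.84 − 0.061)/0.0729 = 340 days (vs. the pure-advection estimate x/v = 341 d).

340 days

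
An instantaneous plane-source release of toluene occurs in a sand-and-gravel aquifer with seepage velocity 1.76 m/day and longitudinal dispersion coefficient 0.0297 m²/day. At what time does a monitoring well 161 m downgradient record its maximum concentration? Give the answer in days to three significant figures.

For the 1D instantaneous-source solution, setting ∂C/∂t = 0 at fixed x gives v²t² + 2Dt − x² = 0, so t = (√(D² + v²x²) − D)/v².
√(D² + v²x²) = √(0.0297² + 1.76² × 161²) = 283.4; v² = 3.0976.
t = (283.4 − 0.0297)/3.0976 = 91.5 days (vs. the pure-advection estimate x/v = 91.5 d).

91.5 days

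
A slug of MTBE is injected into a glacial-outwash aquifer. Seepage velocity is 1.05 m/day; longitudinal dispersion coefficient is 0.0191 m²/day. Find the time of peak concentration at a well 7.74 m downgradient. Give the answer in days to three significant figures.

7.35 days

For the 1D instantaneous-source solution, setting ∂C/∂t = 0 at fixed x gives v²t² + 2Dt − x² = 0, so t = (√(D² + v²x²) − D)/v².
√(D² + v²x²) = √(0.0191² + 1.05² × 7.74²) = 8.127; v² = 1.1025.
t = (8.127 − 0.0191)/1.1025 = 7.35 days (vs. the pure-advection estimate x/v = 7.37 d).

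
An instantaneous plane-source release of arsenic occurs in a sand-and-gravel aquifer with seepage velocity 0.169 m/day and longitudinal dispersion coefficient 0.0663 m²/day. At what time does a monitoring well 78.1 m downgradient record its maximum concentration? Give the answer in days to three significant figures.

For the 1D instantaneous-source solution, setting ∂C/∂t = 0 at fixed x gives v²t² + 2Dt − x² = 0, so t = (√(D² + v²x²) − D)/v².
√(D² + v²x²) = √(0.0663² + 0.169² × 78.1²) = 13.20; v² = 0.028561.
t = (13.20 − 0.0663)/0.028561 = 460 days (vs. the pure-advection estimate x/v = 462 d).

460 days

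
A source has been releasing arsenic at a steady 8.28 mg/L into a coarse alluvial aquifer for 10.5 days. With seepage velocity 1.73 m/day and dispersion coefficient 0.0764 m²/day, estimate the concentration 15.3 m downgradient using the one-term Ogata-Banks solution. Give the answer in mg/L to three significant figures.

8.18 mg/L

For a continuous step input, C/C₀ ≈ ½·erfc((x−vt)/(2√(Dt))).
vt = 1.73 × 10.5 = 18.165 m and 2√(Dt) = 2√(0.0764 × 10.5) = 1.791 m.
Argument (x−vt)/(2√(Dt)) = (15.3 − 18.165)/1.791 = -1.600; ½·erfc(-1.600) = 0.9882.
C = 8.28 × 0.9882 = 8.18 mg/L.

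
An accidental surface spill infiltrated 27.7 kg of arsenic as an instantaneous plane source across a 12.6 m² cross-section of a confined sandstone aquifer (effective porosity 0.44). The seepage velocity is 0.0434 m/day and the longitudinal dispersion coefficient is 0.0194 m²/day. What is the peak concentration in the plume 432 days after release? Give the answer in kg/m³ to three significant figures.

The peak of an instantaneous 1D plume sits at x = vt; there the Gaussian factor is 1 and C_max = M/(n_e·A·√(4πDt)), where n_e·A is the pore area the mass is dissolved in.
√(4πDt) = √(4π × 0.0194 × 432) = 10.26 m, so C_max = 27.7/(0.44 × 12.6 × 10.26) = 0.487 kg/m³.

0.487 kg/m³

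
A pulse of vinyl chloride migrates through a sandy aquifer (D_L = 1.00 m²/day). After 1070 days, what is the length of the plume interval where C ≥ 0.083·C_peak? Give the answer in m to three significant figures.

206 m

The plume is Gaussian with σ = √(2Dt) = √(2 × 1.00 × 1070) = 46.26 m.
C/C_peak = exp(−Δx²/(2σ²)) = 0.083 ⇒ Δx = σ·√(−2 ln 0.083) = 46.26 × 2.231 = 103.2 m.
Width = 2Δx = 206 m.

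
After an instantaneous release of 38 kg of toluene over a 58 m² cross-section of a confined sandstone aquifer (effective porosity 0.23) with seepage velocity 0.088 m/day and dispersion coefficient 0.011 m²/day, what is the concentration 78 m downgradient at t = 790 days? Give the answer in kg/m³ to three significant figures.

For an instantaneous plane source, C(x,t) = M/(n_e·A·√(4πDt)) · exp(−(x−vt)²/(4Dt)), with n_e·A the pore (flow) area.
Plume center vt = 0.088 × 790 = 69.52 m, so the well at 78 m is 8.48 m downgradient of the peak.
√(4πDt) = 10.45 m, giving peak height M/(n_e·A·√(4πDt)) = 38/(0.23 × 58 × 10.45) = 0.2726 kg/m³.
(x−vt)²/(4Dt) = (8.48)²/(4 × 0.011 × 790) = 2.069; exp(−2.069) = 0.1263.
C = 0.2726 × 0.1263 = 0.0344 kg/m³.

0.0344 kg/m³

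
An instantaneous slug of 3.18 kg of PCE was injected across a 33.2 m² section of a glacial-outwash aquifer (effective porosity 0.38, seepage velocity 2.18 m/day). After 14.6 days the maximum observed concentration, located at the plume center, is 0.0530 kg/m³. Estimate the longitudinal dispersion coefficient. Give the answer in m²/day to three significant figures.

0.123 m²/day

At the plume center C_max = M/(n_e·A·√(4πDt)), so D = M²/(4πt·(n_e·A·C_max)²).
n_e·A·C_max = 0.38 × 33.2 × 0.0530 = 0.6686 kg/m.
D = 3.18²/(4π × 14.6 × 0.6686²) = 0.123 m²/day.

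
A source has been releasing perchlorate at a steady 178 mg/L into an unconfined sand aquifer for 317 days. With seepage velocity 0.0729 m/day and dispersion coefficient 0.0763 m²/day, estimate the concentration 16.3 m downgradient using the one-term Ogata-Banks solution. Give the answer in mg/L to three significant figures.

149 mg/L

For a continuous step input, C/C₀ ≈ ½·erfc((x−vt)/(2√(Dt))).
vt = 0.0729 × 317 = 23.1093 m and 2√(Dt) = 2√(0.0763 × 317) = 9.836 m.
Argument (x−vt)/(2√(Dt)) = (16.3 − 23.1093)/9.836 = -0.6923; ½·erfc(-0.6923) = 0.8362.
C = 178 × 0.8362 = 149 mg/L.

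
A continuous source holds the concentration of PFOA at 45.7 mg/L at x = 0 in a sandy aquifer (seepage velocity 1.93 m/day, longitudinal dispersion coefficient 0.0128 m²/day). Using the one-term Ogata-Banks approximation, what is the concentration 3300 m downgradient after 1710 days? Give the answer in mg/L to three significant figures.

23.7 mg/L

For a continuous step input, C/C₀ ≈ ½·erfc((x−vt)/(2√(Dt))).
vt = 1.93 × 1710 = 3300.3 m and 2√(Dt) = 2√(0.0128 × 1710) = 9.357 m.
Argument (x−vt)/(2√(Dt)) = (3300 − 3300.3)/9.357 = -0.03206; ½·erfc(-0.03206) = 0.5181.
C = 45.7 × 0.5181 = 23.7 mg/L.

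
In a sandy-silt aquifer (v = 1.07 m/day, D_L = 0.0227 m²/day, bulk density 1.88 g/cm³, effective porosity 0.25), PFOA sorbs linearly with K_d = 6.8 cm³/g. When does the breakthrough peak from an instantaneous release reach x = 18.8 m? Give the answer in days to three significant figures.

915 days

Retardation factor R = 1 + ρ_b·K_d/n = 1 + 1.88 × 6.8/0.25 = 52.14.
Sorption retards both mechanisms: v_R = v/R = 0.02052 m/day, D_R = D/R = 0.0004354 m²/day.
Peak time from v_R²t² + 2D_R t − x² = 0: t = (√(D_R² + v_R²x²) − D_R)/v_R².
√(D_R² + v_R²x²) = √(0.0004354² + 0.02052² × 18.8²) = 0.3858; v_R² = 0.0004211.
t = (0.3858 − 0.0004354)/0.0004211 = 915 days.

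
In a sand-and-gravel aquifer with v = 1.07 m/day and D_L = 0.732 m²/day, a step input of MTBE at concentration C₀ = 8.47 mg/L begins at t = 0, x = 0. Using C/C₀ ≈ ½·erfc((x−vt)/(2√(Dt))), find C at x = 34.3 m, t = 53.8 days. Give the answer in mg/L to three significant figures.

For a continuous step input, C/C₀ ≈ ½·erfc((x−vt)/(2√(Dt))).
vt = 1.07 × 53.8 = 57.566 m and 2√(Dt) = 2√(0.732 × 53.8) = 12.55 m.
Argument (x−vt)/(2√(Dt)) = (34.3 − 57.566)/12.55 = -1.854; ½·erfc(-1.854) = 0.9956.
C = 8.47 × 0.9956 = 8.43 mg/L.

8.43 mg/L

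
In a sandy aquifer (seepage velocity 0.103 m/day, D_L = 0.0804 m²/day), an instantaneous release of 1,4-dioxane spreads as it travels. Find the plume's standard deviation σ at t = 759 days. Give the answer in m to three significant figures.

Dispersive spreading gives a Gaussian with σ² = 2Dt; advection only shifts the center.
σ = √(2 × 0.0804 × 759) = 11.0 m.

11.0 m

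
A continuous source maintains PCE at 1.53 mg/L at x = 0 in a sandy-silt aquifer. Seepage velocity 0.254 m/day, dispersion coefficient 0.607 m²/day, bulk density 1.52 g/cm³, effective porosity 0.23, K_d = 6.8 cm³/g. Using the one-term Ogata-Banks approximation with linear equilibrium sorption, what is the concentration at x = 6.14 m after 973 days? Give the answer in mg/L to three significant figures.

0.674 mg/L

Retardation factor R = 1 + ρ_b·K_d/n = 1 + 1.52 × 6.8/0.23 = 45.94.
Sorption retards both mechanisms: v_R = v/R = 0.005529 m/day, D_R = D/R = 0.01321 m²/day.
v_R·t = 0.005529 × 973 = 5.379717 m; 2√(D_R t) = 7.170 m; argument = (6.14 − 5.379717)/7.170 = 0.1060.
C = C₀ × ½·erfc(0.1060) = 1.53 × 0.4404 = 0.674 mg/L.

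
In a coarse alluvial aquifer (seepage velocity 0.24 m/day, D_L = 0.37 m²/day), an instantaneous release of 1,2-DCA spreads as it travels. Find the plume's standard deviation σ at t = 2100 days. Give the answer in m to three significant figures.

39.4 m

Dispersive spreading gives a Gaussian with σ² = 2Dt; advection only shifts the center.
σ = √(2 × 0.37 × 2100) = 39.4 m.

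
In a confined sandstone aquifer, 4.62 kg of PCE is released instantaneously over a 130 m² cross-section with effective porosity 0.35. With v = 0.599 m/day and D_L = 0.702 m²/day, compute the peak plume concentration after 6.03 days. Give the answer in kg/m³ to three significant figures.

The peak of an instantaneous 1D plume sits at x = vt; there the Gaussian factor is 1 and C_max = M/(n_e·A·√(4πDt)), where n_e·A is the pore area the mass is dissolved in.
√(4πDt) = √(4π × 0.702 × 6.03) = 7.293 m, so C_max = 4.62/(0.35 × 130 × 7.293) = 0.0139 kg/m³.

0.0139 kg/m³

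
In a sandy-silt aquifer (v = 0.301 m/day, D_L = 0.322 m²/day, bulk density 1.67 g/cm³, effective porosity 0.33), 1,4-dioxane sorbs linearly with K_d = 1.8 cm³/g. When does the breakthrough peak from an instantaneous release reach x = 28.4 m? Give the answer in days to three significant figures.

919 days

Retardation factor R = 1 + ρ_b·K_d/n = 1 + 1.67 × 1.8/0.33 = 10.11.
Sorption retards both mechanisms: v_R = v/R = 0.02977 m/day, D_R = D/R = 0.03185 m²/day.
Peak time from v_R²t² + 2D_R t − x² = 0: t = (√(D_R² + v_R²x²) − D_R)/v_R².
√(D_R² + v_R²x²) = √(0.03185² + 0.02977² × 28.4²) = 0.8461; v_R² = 0.0008863.
t = (0.8461 − 0.03185)/0.0008863 = 919 days.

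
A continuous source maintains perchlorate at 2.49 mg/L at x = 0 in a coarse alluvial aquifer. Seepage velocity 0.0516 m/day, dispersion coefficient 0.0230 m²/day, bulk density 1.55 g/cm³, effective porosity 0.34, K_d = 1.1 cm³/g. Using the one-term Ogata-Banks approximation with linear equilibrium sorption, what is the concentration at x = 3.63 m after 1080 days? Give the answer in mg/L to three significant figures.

2.43 mg/L

Retardation factor R = 1 + ρ_b·K_d/n = 1 + 1.55 × 1.1/0.34 = 6.015.
Sorption retards both mechanisms: v_R = v/R = 0.008579 m/day, D_R = D/R = 0.003824 m²/day.
v_R·t = 0.008579 × 1080 = 9.26532 m; 2√(D_R t) = 4.064 m; argument = (3.63 − 9.26532)/4.064 = -1.387.
C = C₀ × ½·erfc(-1.387) = 2.49 × 0.9751 = 2.43 mg/L.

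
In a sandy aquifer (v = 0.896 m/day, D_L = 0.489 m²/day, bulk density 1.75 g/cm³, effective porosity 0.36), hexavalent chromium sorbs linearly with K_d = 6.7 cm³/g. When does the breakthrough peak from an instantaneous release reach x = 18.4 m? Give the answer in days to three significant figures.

669 days

Retardation factor R = 1 + ρ_b·K_d/n = 1 + 1.75 × 6.7/0.36 = 33.57.
Sorption retards both mechanisms: v_R = v/R = 0.02669 m/day, D_R = D/R = 0.01457 m²/day.
Peak time from v_R²t² + 2D_R t − x² = 0: t = (√(D_R² + v_R²x²) − D_R)/v_R².
√(D_R² + v_R²x²) = √(0.01457² + 0.02669² × 18.4²) = 0.4913; v_R² = 0.0007124.
t = (0.4913 − 0.01457)/0.0007124 = 669 days.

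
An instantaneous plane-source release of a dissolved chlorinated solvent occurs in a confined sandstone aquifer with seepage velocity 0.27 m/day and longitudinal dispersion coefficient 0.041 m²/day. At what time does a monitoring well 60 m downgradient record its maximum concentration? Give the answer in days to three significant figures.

For the 1D instantaneous-source solution, setting ∂C/∂t = 0 at fixed x gives v²t² + 2Dt − x² = 0, so t = (√(D² + v²x²) − D)/v².
√(D² + v²x²) = √(0.041² + 0.27² × 60²) = 16.20; v² = 0.0729.
t = (16.20 − 0.041)/0.0729 = 222 days (vs. the pure-advection estimate x/v = 222 d).

222 days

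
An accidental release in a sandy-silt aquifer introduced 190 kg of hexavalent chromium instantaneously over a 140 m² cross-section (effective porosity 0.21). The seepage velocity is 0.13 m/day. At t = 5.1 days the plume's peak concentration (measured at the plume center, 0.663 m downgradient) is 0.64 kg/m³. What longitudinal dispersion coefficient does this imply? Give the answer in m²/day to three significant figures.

At the plume center C_max = M/(n_e·A·√(4πDt)), so D = M²/(4πt·(n_e·A·C_max)²).
n_e·A·C_max = 0.21 × 140 × 0.64 = 18.82 kg/m.
D = 190²/(4π × 5.1 × 18.82²) = 1.59 m²/day.

1.59 m²/day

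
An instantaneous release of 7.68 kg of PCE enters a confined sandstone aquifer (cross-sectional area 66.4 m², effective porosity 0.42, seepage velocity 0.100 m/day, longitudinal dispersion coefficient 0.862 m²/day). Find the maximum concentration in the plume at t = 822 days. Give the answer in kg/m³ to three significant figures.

0.00292 kg/m³

The peak of an instantaneous 1D plume sits at x = vt; there the Gaussian factor is 1 and C_max = M/(n_e·A·√(4πDt)), where n_e·A is the pore area the mass is dissolved in.
√(4πDt) = √(4π × 0.862 × 822) = 94.36 m, so C_max = 7.68/(0.42 × 66.4 × 94.36) = 0.00292 kg/m³.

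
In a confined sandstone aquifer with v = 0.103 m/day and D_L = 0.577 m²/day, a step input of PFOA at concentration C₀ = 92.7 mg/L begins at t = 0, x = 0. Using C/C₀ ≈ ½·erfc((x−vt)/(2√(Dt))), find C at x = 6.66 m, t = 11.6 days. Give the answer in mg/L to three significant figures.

For a continuous step input, C/C₀ ≈ ½·erfc((x−vt)/(2√(Dt))).
vt = 0.103 × 11.6 = 1.1948 m and 2√(Dt) = 2√(0.577 × 11.6) = 5.174 m.
Argument (x−vt)/(2√(Dt)) = (6.66 − 1.1948)/5.174 = 1.056; ½·erfc(1.056) = 0.06767.
C = 92.7 × 0.06767 = 6.27 mg/L.

6.27 mg/L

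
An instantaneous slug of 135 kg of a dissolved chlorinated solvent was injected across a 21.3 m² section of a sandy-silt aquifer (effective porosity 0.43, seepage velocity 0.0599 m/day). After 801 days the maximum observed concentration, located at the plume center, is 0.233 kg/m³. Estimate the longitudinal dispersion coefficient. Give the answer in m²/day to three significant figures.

At the plume center C_max = M/(n_e·A·√(4πDt)), so D = M²/(4πt·(n_e·A·C_max)²).
n_e·A·C_max = 0.43 × 21.3 × 0.233 = 2.134 kg/m.
D = 135²/(4π × 801 × 2.134²) = 0.398 m²/day.

0.398 m²/day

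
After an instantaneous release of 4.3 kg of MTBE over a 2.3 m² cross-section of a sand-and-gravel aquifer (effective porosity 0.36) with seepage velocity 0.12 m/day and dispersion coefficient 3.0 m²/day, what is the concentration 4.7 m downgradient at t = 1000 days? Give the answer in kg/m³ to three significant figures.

For an instantaneous plane source, C(x,t) = M/(n_e·A·√(4πDt)) · exp(−(x−vt)²/(4Dt)), with n_e·A the pore (flow) area.
Plume center vt = 0.12 × 1000 = 120 m, so the well at 4.7 m is 115.3 m upgradient of the peak.
√(4πDt) = 194.2 m, giving peak height M/(n_e·A·√(4πDt)) = 4.3/(0.36 × 2.3 × 194.2) = 0.02674 kg/m³.
(x−vt)²/(4Dt) = (-115.3)²/(4 × 3.0 × 1000) = 1.108; exp(−1.108) = 0.3302.
C = 0.02674 × 0.3302 = 0.00883 kg/m³.

0.00883 kg/m³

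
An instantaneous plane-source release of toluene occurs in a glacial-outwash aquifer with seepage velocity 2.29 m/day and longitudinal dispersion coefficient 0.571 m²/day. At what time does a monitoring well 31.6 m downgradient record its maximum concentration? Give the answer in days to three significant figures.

13.7 days

For the 1D instantaneous-source solution, setting ∂C/∂t = 0 at fixed x gives v²t² + 2Dt − x² = 0, so t = (√(D² + v²x²) − D)/v².
√(D² + v²x²) = √(0.571² + 2.29² × 31.6²) = 72.37; v² = 5.2441.
t = (72.37 − 0.571)/5.2441 = 13.7 days (vs. the pure-advection estimate x/v = 13.8 d).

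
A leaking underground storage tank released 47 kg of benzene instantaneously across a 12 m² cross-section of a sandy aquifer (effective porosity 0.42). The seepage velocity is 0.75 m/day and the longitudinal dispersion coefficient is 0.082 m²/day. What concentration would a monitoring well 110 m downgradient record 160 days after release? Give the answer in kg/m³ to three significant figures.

For an instantaneous plane source, C(x,t) = M/(n_e·A·√(4πDt)) · exp(−(x−vt)²/(4Dt)), with n_e·A the pore (flow) area.
Plume center vt = 0.75 × 160 = 120 m, so the well at 110 m is 10 m upgradient of the peak.
√(4πDt) = 12.84 m, giving peak height M/(n_e·A·√(4πDt)) = 47/(0.42 × 12 × 12.84) = 0.7263 kg/m³.
(x−vt)²/(4Dt) = (-10)²/(4 × 0.082 × 160) = 1.905; exp(−1.905) = 0.1488.
C = 0.7263 × 0.1488 = 0.108 kg/m³.

0.108 kg/m³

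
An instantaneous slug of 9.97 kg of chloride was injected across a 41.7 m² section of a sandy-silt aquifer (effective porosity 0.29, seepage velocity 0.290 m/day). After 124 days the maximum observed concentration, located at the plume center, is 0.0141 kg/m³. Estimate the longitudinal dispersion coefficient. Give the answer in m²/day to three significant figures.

2.19 m²/day

At the plume center C_max = M/(n_e·A·√(4πDt)), so D = M²/(4πt·(n_e·A·C_max)²).
n_e·A·C_max = 0.29 × 41.7 × 0.0141 = 0.1705 kg/m.
D = 9.97²/(4π × 124 × 0.1705²) = 2.19 m²/day.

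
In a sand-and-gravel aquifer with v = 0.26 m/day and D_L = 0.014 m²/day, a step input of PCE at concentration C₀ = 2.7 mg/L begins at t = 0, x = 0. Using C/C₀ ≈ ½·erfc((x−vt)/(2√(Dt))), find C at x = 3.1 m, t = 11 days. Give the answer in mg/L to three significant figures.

For a continuous step input, C/C₀ ≈ ½·erfc((x−vt)/(2√(Dt))).
vt = 0.26 × 11 = 2.86 m and 2√(Dt) = 2√(0.014 × 11) = 0.7849 m.
Argument (x−vt)/(2√(Dt)) = (3.1 − 2.86)/0.7849 = 0.3058; ½·erfc(0.3058) = 0.3327.
C = 2.7 × 0.3327 = 0.898 mg/L.

0.898 mg/L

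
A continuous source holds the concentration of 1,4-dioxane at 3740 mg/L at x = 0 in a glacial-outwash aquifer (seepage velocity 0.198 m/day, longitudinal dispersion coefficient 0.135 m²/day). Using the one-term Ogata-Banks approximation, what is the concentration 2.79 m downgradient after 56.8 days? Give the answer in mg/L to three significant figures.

For a continuous step input, C/C₀ ≈ ½·erfc((x−vt)/(2√(Dt))).
vt = 0.198 × 56.8 = 11.2464 m and 2√(Dt) = 2√(0.135 × 56.8) = 5.538 m.
Argument (x−vt)/(2√(Dt)) = (2.79 − 11.2464)/5.538 = -1.527; ½·erfc(-1.527) = 0.9846.
C = 3740 × 0.9846 = 3680 mg/L.

3680 mg/L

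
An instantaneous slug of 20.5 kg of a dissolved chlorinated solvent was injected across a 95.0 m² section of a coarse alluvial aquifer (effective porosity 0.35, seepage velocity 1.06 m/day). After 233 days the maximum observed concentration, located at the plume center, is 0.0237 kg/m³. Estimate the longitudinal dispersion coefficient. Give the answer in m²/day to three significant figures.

At the plume center C_max = M/(n_e·A·√(4πDt)), so D = M²/(4πt·(n_e·A·C_max)²).
n_e·A·C_max = 0.35 × 95.0 × 0.0237 = 0.7880 kg/m.
D = 20.5²/(4π × 233 × 0.7880²) = 0.231 m²/day.

0.231 m²/day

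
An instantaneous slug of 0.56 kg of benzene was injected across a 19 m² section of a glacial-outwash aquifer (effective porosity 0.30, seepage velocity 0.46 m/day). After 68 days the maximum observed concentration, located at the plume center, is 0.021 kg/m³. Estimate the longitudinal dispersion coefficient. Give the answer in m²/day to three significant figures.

At the plume center C_max = M/(n_e·A·√(4πDt)), so D = M²/(4πt·(n_e·A·C_max)²).
n_e·A·C_max = 0.30 × 19 × 0.021 = 0.1197 kg/m.
D = 0.56²/(4π × 68 × 0.1197²) = 0.0256 m²/day.

0.0256 m²/day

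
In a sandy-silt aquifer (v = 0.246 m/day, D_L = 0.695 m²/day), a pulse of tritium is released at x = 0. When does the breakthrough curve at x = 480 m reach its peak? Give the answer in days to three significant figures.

1940 days

For the 1D instantaneous-source solution, setting ∂C/∂t = 0 at fixed x gives v²t² + 2Dt − x² = 0, so t = (√(D² + v²x²) − D)/v².
√(D² + v²x²) = √(0.695² + 0.246² × 480²) = 118.1; v² = 0.060516.
t = (118.1 − 0.695)/0.060516 = 1940 days (vs. the pure-advection estimate x/v = 1950 d).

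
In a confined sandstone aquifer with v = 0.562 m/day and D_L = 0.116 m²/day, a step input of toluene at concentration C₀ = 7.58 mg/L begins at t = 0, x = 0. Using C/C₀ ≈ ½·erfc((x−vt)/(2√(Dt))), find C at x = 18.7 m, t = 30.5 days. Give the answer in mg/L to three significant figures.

For a continuous step input, C/C₀ ≈ ½·erfc((x−vt)/(2√(Dt))).
vt = 0.562 × 30.5 = 17.141 m and 2√(Dt) = 2√(0.116 × 30.5) = 3.762 m.
Argument (x−vt)/(2√(Dt)) = (18.7 − 17.141)/3.762 = 0.4144; ½·erfc(0.4144) = 0.2789.
C = 7.58 × 0.2789 = 2.11 mg/L.

2.11 mg/L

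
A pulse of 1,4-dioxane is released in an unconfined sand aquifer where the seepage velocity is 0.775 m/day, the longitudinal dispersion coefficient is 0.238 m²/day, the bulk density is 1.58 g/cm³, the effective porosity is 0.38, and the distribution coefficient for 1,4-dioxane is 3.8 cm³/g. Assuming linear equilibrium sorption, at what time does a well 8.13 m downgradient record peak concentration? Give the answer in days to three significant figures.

Retardation factor R = 1 + ρ_b·K_d/n = 1 + 1.58 × 3.8/0.38 = 16.80.
Sorption retards both mechanisms: v_R = v/R = 0.04613 m/day, D_R = D/R = 0.01417 m²/day.
Peak time from v_R²t² + 2D_R t − x² = 0: t = (√(D_R² + v_R²x²) − D_R)/v_R².
√(D_R² + v_R²x²) = √(0.01417² + 0.04613² × 8.13²) = 0.3753; v_R² = 0.002128.
t = (0.3753 − 0.01417)/0.002128 = 170 days.

170 days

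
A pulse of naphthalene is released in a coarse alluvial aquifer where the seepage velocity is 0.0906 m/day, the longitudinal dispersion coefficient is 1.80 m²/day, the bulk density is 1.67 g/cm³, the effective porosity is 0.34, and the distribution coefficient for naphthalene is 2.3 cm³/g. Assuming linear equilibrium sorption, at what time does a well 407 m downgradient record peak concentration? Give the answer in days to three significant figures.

Retardation factor R = 1 + ρ_b·K_d/n = 1 + 1.67 × 2.3/0.34 = 12.30.
Sorption retards both mechanisms: v_R = v/R = 0.007366 m/day, D_R = D/R = 0.1463 m²/day.
Peak time from v_R²t² + 2D_R t − x² = 0: t = (√(D_R² + v_R²x²) − D_R)/v_R².
√(D_R² + v_R²x²) = √(0.1463² + 0.007366² × 407²) = 3.002; v_R² = 5.426e-05.
t = (3.002 − 0.1463)/5.426e-05 = 52600 days.

52600 days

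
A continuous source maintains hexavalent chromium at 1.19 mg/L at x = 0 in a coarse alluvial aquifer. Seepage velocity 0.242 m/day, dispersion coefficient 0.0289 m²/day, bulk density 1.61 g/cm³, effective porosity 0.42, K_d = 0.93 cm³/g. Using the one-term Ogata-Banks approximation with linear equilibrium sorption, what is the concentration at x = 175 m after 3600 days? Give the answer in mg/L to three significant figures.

1.18 mg/L

Retardation factor R = 1 + ρ_b·K_d/n = 1 + 1.61 × 0.93/0.42 = 4.565.
Sorption retards both mechanisms: v_R = v/R = 0.05301 m/day, D_R = D/R = 0.006331 m²/day.
v_R·t = 0.05301 × 3600 = 190.836 m; 2√(D_R t) = 9.548 m; argument = (175 − 190.836)/9.548 = -1.659.
C = C₀ × ½·erfc(-1.659) = 1.19 × 0.9905 = 1.18 mg/L.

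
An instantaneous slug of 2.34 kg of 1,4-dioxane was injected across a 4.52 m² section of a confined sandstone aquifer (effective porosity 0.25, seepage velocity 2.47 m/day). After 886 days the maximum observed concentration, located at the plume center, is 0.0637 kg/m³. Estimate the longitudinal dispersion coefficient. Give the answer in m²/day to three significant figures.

At the plume center C_max = M/(n_e·A·√(4πDt)), so D = M²/(4πt·(n_e·A·C_max)²).
n_e·A·C_max = 0.25 × 4.52 × 0.0637 = 0.07198 kg/m.
D = 2.34²/(4π × 886 × 0.07198²) = 0.0949 m²/day.

0.0949 m²/day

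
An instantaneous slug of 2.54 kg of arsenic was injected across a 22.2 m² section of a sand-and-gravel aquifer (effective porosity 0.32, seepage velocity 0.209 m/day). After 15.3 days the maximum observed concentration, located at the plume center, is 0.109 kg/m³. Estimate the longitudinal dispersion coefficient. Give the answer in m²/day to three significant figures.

At the plume center C_max = M/(n_e·A·√(4πDt)), so D = M²/(4πt·(n_e·A·C_max)²).
n_e·A·C_max = 0.32 × 22.2 × 0.109 = 0.7743 kg/m.
D = 2.54²/(4π × 15.3 × 0.7743²) = 0.0560 m²/day.

0.0560 m²/day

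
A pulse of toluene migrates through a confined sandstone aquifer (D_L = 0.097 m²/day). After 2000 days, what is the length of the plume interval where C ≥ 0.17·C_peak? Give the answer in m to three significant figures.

74.2 m

The plume is Gaussian with σ = √(2Dt) = √(2 × 0.097 × 2000) = 19.70 m.
C/C_peak = exp(−Δx²/(2σ²)) = 0.17 ⇒ Δx = σ·√(−2 ln 0.17) = 19.70 × 1.883 = 37.10 m.
Width = 2Δx = 74.2 m.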